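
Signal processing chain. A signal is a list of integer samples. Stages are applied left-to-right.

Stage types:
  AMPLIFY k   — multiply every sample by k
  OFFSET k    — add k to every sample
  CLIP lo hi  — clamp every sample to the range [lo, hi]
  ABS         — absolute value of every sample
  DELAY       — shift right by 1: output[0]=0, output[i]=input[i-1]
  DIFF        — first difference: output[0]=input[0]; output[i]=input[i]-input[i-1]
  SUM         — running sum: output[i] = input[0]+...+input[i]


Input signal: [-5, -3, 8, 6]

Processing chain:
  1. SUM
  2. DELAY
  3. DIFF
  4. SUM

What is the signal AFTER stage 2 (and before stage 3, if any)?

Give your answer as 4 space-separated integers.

Input: [-5, -3, 8, 6]
Stage 1 (SUM): sum[0..0]=-5, sum[0..1]=-8, sum[0..2]=0, sum[0..3]=6 -> [-5, -8, 0, 6]
Stage 2 (DELAY): [0, -5, -8, 0] = [0, -5, -8, 0] -> [0, -5, -8, 0]

Answer: 0 -5 -8 0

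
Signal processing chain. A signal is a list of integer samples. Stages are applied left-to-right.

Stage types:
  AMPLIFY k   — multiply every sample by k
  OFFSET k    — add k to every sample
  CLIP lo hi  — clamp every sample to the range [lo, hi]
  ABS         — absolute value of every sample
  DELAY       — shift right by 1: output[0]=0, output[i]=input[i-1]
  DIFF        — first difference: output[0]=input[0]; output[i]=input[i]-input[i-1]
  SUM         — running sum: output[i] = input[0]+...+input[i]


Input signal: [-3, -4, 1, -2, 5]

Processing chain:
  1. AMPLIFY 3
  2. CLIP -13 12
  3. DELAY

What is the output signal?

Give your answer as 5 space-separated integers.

Input: [-3, -4, 1, -2, 5]
Stage 1 (AMPLIFY 3): -3*3=-9, -4*3=-12, 1*3=3, -2*3=-6, 5*3=15 -> [-9, -12, 3, -6, 15]
Stage 2 (CLIP -13 12): clip(-9,-13,12)=-9, clip(-12,-13,12)=-12, clip(3,-13,12)=3, clip(-6,-13,12)=-6, clip(15,-13,12)=12 -> [-9, -12, 3, -6, 12]
Stage 3 (DELAY): [0, -9, -12, 3, -6] = [0, -9, -12, 3, -6] -> [0, -9, -12, 3, -6]

Answer: 0 -9 -12 3 -6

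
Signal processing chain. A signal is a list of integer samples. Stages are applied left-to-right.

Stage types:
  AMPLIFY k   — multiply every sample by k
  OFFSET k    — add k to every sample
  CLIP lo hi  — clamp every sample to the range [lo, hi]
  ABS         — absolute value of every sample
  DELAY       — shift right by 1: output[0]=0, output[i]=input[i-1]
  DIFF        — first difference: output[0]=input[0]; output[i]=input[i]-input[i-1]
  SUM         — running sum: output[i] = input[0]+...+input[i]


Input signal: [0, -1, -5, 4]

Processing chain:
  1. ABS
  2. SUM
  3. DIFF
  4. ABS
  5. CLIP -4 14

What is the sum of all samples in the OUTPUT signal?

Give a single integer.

Input: [0, -1, -5, 4]
Stage 1 (ABS): |0|=0, |-1|=1, |-5|=5, |4|=4 -> [0, 1, 5, 4]
Stage 2 (SUM): sum[0..0]=0, sum[0..1]=1, sum[0..2]=6, sum[0..3]=10 -> [0, 1, 6, 10]
Stage 3 (DIFF): s[0]=0, 1-0=1, 6-1=5, 10-6=4 -> [0, 1, 5, 4]
Stage 4 (ABS): |0|=0, |1|=1, |5|=5, |4|=4 -> [0, 1, 5, 4]
Stage 5 (CLIP -4 14): clip(0,-4,14)=0, clip(1,-4,14)=1, clip(5,-4,14)=5, clip(4,-4,14)=4 -> [0, 1, 5, 4]
Output sum: 10

Answer: 10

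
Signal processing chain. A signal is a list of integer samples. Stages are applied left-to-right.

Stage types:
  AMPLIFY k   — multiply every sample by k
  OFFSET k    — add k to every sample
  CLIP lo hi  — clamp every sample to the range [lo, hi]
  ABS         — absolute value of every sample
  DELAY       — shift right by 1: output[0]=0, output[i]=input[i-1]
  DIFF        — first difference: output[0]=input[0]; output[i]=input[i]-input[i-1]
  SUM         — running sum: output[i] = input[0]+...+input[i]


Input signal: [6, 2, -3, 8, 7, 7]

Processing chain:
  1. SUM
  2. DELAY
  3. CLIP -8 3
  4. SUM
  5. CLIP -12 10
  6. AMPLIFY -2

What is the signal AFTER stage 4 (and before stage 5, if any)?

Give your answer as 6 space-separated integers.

Input: [6, 2, -3, 8, 7, 7]
Stage 1 (SUM): sum[0..0]=6, sum[0..1]=8, sum[0..2]=5, sum[0..3]=13, sum[0..4]=20, sum[0..5]=27 -> [6, 8, 5, 13, 20, 27]
Stage 2 (DELAY): [0, 6, 8, 5, 13, 20] = [0, 6, 8, 5, 13, 20] -> [0, 6, 8, 5, 13, 20]
Stage 3 (CLIP -8 3): clip(0,-8,3)=0, clip(6,-8,3)=3, clip(8,-8,3)=3, clip(5,-8,3)=3, clip(13,-8,3)=3, clip(20,-8,3)=3 -> [0, 3, 3, 3, 3, 3]
Stage 4 (SUM): sum[0..0]=0, sum[0..1]=3, sum[0..2]=6, sum[0..3]=9, sum[0..4]=12, sum[0..5]=15 -> [0, 3, 6, 9, 12, 15]

Answer: 0 3 6 9 12 15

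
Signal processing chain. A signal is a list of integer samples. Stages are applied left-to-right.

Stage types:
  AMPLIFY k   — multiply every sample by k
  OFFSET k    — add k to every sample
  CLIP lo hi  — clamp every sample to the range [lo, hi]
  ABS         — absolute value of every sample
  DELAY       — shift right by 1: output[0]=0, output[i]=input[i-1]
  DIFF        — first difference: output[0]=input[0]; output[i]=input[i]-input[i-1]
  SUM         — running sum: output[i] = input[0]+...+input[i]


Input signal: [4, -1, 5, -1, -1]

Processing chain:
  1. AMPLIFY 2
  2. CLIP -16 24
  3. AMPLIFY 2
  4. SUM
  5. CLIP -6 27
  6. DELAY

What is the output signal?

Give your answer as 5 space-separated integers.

Answer: 0 16 12 27 27

Derivation:
Input: [4, -1, 5, -1, -1]
Stage 1 (AMPLIFY 2): 4*2=8, -1*2=-2, 5*2=10, -1*2=-2, -1*2=-2 -> [8, -2, 10, -2, -2]
Stage 2 (CLIP -16 24): clip(8,-16,24)=8, clip(-2,-16,24)=-2, clip(10,-16,24)=10, clip(-2,-16,24)=-2, clip(-2,-16,24)=-2 -> [8, -2, 10, -2, -2]
Stage 3 (AMPLIFY 2): 8*2=16, -2*2=-4, 10*2=20, -2*2=-4, -2*2=-4 -> [16, -4, 20, -4, -4]
Stage 4 (SUM): sum[0..0]=16, sum[0..1]=12, sum[0..2]=32, sum[0..3]=28, sum[0..4]=24 -> [16, 12, 32, 28, 24]
Stage 5 (CLIP -6 27): clip(16,-6,27)=16, clip(12,-6,27)=12, clip(32,-6,27)=27, clip(28,-6,27)=27, clip(24,-6,27)=24 -> [16, 12, 27, 27, 24]
Stage 6 (DELAY): [0, 16, 12, 27, 27] = [0, 16, 12, 27, 27] -> [0, 16, 12, 27, 27]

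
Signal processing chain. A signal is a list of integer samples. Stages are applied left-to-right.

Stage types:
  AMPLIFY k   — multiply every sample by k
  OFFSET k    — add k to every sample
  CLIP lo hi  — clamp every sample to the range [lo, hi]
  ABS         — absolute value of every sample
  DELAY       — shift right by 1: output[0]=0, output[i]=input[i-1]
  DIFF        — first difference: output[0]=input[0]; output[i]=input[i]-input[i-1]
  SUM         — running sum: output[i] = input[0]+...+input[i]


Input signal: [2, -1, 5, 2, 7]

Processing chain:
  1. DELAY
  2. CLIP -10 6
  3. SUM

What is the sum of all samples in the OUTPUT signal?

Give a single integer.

Input: [2, -1, 5, 2, 7]
Stage 1 (DELAY): [0, 2, -1, 5, 2] = [0, 2, -1, 5, 2] -> [0, 2, -1, 5, 2]
Stage 2 (CLIP -10 6): clip(0,-10,6)=0, clip(2,-10,6)=2, clip(-1,-10,6)=-1, clip(5,-10,6)=5, clip(2,-10,6)=2 -> [0, 2, -1, 5, 2]
Stage 3 (SUM): sum[0..0]=0, sum[0..1]=2, sum[0..2]=1, sum[0..3]=6, sum[0..4]=8 -> [0, 2, 1, 6, 8]
Output sum: 17

Answer: 17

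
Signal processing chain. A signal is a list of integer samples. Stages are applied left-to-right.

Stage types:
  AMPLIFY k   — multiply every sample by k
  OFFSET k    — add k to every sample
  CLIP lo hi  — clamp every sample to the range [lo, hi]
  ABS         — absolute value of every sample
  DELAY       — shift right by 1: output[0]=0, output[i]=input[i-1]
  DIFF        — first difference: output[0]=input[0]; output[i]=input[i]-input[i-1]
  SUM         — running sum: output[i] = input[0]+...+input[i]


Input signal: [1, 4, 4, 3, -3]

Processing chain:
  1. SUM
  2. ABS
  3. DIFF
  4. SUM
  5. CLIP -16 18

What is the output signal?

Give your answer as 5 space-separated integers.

Answer: 1 5 9 12 9

Derivation:
Input: [1, 4, 4, 3, -3]
Stage 1 (SUM): sum[0..0]=1, sum[0..1]=5, sum[0..2]=9, sum[0..3]=12, sum[0..4]=9 -> [1, 5, 9, 12, 9]
Stage 2 (ABS): |1|=1, |5|=5, |9|=9, |12|=12, |9|=9 -> [1, 5, 9, 12, 9]
Stage 3 (DIFF): s[0]=1, 5-1=4, 9-5=4, 12-9=3, 9-12=-3 -> [1, 4, 4, 3, -3]
Stage 4 (SUM): sum[0..0]=1, sum[0..1]=5, sum[0..2]=9, sum[0..3]=12, sum[0..4]=9 -> [1, 5, 9, 12, 9]
Stage 5 (CLIP -16 18): clip(1,-16,18)=1, clip(5,-16,18)=5, clip(9,-16,18)=9, clip(12,-16,18)=12, clip(9,-16,18)=9 -> [1, 5, 9, 12, 9]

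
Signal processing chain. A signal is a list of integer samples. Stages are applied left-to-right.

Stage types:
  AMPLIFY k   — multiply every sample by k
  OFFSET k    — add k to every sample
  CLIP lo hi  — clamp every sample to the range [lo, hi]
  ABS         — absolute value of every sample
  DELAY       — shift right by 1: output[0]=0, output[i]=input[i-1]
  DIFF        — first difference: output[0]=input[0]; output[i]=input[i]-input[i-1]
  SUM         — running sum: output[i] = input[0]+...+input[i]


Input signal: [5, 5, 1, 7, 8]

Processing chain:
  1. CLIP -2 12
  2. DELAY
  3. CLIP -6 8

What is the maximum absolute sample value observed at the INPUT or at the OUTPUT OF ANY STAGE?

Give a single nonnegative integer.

Input: [5, 5, 1, 7, 8] (max |s|=8)
Stage 1 (CLIP -2 12): clip(5,-2,12)=5, clip(5,-2,12)=5, clip(1,-2,12)=1, clip(7,-2,12)=7, clip(8,-2,12)=8 -> [5, 5, 1, 7, 8] (max |s|=8)
Stage 2 (DELAY): [0, 5, 5, 1, 7] = [0, 5, 5, 1, 7] -> [0, 5, 5, 1, 7] (max |s|=7)
Stage 3 (CLIP -6 8): clip(0,-6,8)=0, clip(5,-6,8)=5, clip(5,-6,8)=5, clip(1,-6,8)=1, clip(7,-6,8)=7 -> [0, 5, 5, 1, 7] (max |s|=7)
Overall max amplitude: 8

Answer: 8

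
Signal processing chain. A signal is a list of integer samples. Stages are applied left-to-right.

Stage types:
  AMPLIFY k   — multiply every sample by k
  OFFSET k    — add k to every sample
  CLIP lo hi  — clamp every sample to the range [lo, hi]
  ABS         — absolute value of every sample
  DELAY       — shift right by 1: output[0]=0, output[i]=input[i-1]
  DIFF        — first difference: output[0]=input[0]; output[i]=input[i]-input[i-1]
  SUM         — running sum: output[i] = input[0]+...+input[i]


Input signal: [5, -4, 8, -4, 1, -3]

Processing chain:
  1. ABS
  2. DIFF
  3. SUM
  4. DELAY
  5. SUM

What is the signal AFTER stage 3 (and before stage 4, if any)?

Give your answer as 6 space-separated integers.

Input: [5, -4, 8, -4, 1, -3]
Stage 1 (ABS): |5|=5, |-4|=4, |8|=8, |-4|=4, |1|=1, |-3|=3 -> [5, 4, 8, 4, 1, 3]
Stage 2 (DIFF): s[0]=5, 4-5=-1, 8-4=4, 4-8=-4, 1-4=-3, 3-1=2 -> [5, -1, 4, -4, -3, 2]
Stage 3 (SUM): sum[0..0]=5, sum[0..1]=4, sum[0..2]=8, sum[0..3]=4, sum[0..4]=1, sum[0..5]=3 -> [5, 4, 8, 4, 1, 3]

Answer: 5 4 8 4 1 3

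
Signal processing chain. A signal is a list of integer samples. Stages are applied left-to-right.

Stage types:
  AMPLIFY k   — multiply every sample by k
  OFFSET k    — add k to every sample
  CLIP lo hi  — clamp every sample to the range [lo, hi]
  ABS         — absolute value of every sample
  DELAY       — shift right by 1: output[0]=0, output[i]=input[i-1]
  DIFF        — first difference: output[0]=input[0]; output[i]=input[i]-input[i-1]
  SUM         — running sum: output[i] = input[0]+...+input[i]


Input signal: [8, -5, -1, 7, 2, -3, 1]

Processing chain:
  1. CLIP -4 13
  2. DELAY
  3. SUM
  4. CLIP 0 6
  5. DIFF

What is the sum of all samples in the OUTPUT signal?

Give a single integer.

Answer: 6

Derivation:
Input: [8, -5, -1, 7, 2, -3, 1]
Stage 1 (CLIP -4 13): clip(8,-4,13)=8, clip(-5,-4,13)=-4, clip(-1,-4,13)=-1, clip(7,-4,13)=7, clip(2,-4,13)=2, clip(-3,-4,13)=-3, clip(1,-4,13)=1 -> [8, -4, -1, 7, 2, -3, 1]
Stage 2 (DELAY): [0, 8, -4, -1, 7, 2, -3] = [0, 8, -4, -1, 7, 2, -3] -> [0, 8, -4, -1, 7, 2, -3]
Stage 3 (SUM): sum[0..0]=0, sum[0..1]=8, sum[0..2]=4, sum[0..3]=3, sum[0..4]=10, sum[0..5]=12, sum[0..6]=9 -> [0, 8, 4, 3, 10, 12, 9]
Stage 4 (CLIP 0 6): clip(0,0,6)=0, clip(8,0,6)=6, clip(4,0,6)=4, clip(3,0,6)=3, clip(10,0,6)=6, clip(12,0,6)=6, clip(9,0,6)=6 -> [0, 6, 4, 3, 6, 6, 6]
Stage 5 (DIFF): s[0]=0, 6-0=6, 4-6=-2, 3-4=-1, 6-3=3, 6-6=0, 6-6=0 -> [0, 6, -2, -1, 3, 0, 0]
Output sum: 6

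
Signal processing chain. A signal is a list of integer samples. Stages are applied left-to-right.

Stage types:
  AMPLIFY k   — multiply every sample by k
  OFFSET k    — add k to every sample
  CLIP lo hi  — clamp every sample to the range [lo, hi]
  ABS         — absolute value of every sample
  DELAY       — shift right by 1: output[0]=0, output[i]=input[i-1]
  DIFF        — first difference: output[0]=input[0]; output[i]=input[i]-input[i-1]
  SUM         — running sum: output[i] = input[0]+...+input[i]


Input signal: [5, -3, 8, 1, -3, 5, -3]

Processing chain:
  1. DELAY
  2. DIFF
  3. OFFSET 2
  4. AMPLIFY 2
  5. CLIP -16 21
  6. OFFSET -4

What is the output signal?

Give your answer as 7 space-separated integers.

Input: [5, -3, 8, 1, -3, 5, -3]
Stage 1 (DELAY): [0, 5, -3, 8, 1, -3, 5] = [0, 5, -3, 8, 1, -3, 5] -> [0, 5, -3, 8, 1, -3, 5]
Stage 2 (DIFF): s[0]=0, 5-0=5, -3-5=-8, 8--3=11, 1-8=-7, -3-1=-4, 5--3=8 -> [0, 5, -8, 11, -7, -4, 8]
Stage 3 (OFFSET 2): 0+2=2, 5+2=7, -8+2=-6, 11+2=13, -7+2=-5, -4+2=-2, 8+2=10 -> [2, 7, -6, 13, -5, -2, 10]
Stage 4 (AMPLIFY 2): 2*2=4, 7*2=14, -6*2=-12, 13*2=26, -5*2=-10, -2*2=-4, 10*2=20 -> [4, 14, -12, 26, -10, -4, 20]
Stage 5 (CLIP -16 21): clip(4,-16,21)=4, clip(14,-16,21)=14, clip(-12,-16,21)=-12, clip(26,-16,21)=21, clip(-10,-16,21)=-10, clip(-4,-16,21)=-4, clip(20,-16,21)=20 -> [4, 14, -12, 21, -10, -4, 20]
Stage 6 (OFFSET -4): 4+-4=0, 14+-4=10, -12+-4=-16, 21+-4=17, -10+-4=-14, -4+-4=-8, 20+-4=16 -> [0, 10, -16, 17, -14, -8, 16]

Answer: 0 10 -16 17 -14 -8 16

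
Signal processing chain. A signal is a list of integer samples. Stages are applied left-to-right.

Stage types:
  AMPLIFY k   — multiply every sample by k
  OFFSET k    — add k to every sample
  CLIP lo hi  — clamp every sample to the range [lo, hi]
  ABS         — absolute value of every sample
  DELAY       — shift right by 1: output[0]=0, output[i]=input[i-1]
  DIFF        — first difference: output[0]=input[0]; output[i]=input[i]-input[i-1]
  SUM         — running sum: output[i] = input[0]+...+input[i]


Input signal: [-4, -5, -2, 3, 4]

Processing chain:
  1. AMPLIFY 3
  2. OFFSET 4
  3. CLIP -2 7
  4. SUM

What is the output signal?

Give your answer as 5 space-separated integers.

Input: [-4, -5, -2, 3, 4]
Stage 1 (AMPLIFY 3): -4*3=-12, -5*3=-15, -2*3=-6, 3*3=9, 4*3=12 -> [-12, -15, -6, 9, 12]
Stage 2 (OFFSET 4): -12+4=-8, -15+4=-11, -6+4=-2, 9+4=13, 12+4=16 -> [-8, -11, -2, 13, 16]
Stage 3 (CLIP -2 7): clip(-8,-2,7)=-2, clip(-11,-2,7)=-2, clip(-2,-2,7)=-2, clip(13,-2,7)=7, clip(16,-2,7)=7 -> [-2, -2, -2, 7, 7]
Stage 4 (SUM): sum[0..0]=-2, sum[0..1]=-4, sum[0..2]=-6, sum[0..3]=1, sum[0..4]=8 -> [-2, -4, -6, 1, 8]

Answer: -2 -4 -6 1 8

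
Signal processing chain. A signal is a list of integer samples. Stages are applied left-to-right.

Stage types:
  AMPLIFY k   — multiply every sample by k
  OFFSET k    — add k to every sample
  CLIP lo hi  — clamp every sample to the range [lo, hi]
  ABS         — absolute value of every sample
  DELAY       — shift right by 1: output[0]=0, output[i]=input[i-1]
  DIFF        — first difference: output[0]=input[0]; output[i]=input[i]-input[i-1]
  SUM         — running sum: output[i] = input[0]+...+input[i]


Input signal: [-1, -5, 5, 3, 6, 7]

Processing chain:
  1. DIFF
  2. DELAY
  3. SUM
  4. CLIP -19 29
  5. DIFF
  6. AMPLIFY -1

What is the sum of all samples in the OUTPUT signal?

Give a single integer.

Input: [-1, -5, 5, 3, 6, 7]
Stage 1 (DIFF): s[0]=-1, -5--1=-4, 5--5=10, 3-5=-2, 6-3=3, 7-6=1 -> [-1, -4, 10, -2, 3, 1]
Stage 2 (DELAY): [0, -1, -4, 10, -2, 3] = [0, -1, -4, 10, -2, 3] -> [0, -1, -4, 10, -2, 3]
Stage 3 (SUM): sum[0..0]=0, sum[0..1]=-1, sum[0..2]=-5, sum[0..3]=5, sum[0..4]=3, sum[0..5]=6 -> [0, -1, -5, 5, 3, 6]
Stage 4 (CLIP -19 29): clip(0,-19,29)=0, clip(-1,-19,29)=-1, clip(-5,-19,29)=-5, clip(5,-19,29)=5, clip(3,-19,29)=3, clip(6,-19,29)=6 -> [0, -1, -5, 5, 3, 6]
Stage 5 (DIFF): s[0]=0, -1-0=-1, -5--1=-4, 5--5=10, 3-5=-2, 6-3=3 -> [0, -1, -4, 10, -2, 3]
Stage 6 (AMPLIFY -1): 0*-1=0, -1*-1=1, -4*-1=4, 10*-1=-10, -2*-1=2, 3*-1=-3 -> [0, 1, 4, -10, 2, -3]
Output sum: -6

Answer: -6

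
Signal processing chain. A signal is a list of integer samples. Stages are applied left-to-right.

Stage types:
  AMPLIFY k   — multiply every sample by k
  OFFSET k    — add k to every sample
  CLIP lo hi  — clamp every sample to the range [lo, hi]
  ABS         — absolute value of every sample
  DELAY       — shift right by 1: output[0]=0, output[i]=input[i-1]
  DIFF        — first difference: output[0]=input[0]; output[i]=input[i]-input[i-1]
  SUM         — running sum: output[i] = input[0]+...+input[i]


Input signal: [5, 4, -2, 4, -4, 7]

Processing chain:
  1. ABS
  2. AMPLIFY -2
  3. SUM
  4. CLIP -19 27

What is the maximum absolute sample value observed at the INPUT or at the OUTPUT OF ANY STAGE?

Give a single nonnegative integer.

Input: [5, 4, -2, 4, -4, 7] (max |s|=7)
Stage 1 (ABS): |5|=5, |4|=4, |-2|=2, |4|=4, |-4|=4, |7|=7 -> [5, 4, 2, 4, 4, 7] (max |s|=7)
Stage 2 (AMPLIFY -2): 5*-2=-10, 4*-2=-8, 2*-2=-4, 4*-2=-8, 4*-2=-8, 7*-2=-14 -> [-10, -8, -4, -8, -8, -14] (max |s|=14)
Stage 3 (SUM): sum[0..0]=-10, sum[0..1]=-18, sum[0..2]=-22, sum[0..3]=-30, sum[0..4]=-38, sum[0..5]=-52 -> [-10, -18, -22, -30, -38, -52] (max |s|=52)
Stage 4 (CLIP -19 27): clip(-10,-19,27)=-10, clip(-18,-19,27)=-18, clip(-22,-19,27)=-19, clip(-30,-19,27)=-19, clip(-38,-19,27)=-19, clip(-52,-19,27)=-19 -> [-10, -18, -19, -19, -19, -19] (max |s|=19)
Overall max amplitude: 52

Answer: 52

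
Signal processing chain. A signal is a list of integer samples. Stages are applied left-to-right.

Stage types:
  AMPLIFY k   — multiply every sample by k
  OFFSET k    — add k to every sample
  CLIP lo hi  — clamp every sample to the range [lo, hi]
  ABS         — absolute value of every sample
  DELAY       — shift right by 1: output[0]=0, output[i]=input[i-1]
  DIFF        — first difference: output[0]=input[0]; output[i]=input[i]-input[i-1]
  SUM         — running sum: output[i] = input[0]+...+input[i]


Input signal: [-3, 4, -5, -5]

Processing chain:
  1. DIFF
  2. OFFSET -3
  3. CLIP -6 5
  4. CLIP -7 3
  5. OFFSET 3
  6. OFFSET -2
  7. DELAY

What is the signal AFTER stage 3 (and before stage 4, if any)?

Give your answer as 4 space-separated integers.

Answer: -6 4 -6 -3

Derivation:
Input: [-3, 4, -5, -5]
Stage 1 (DIFF): s[0]=-3, 4--3=7, -5-4=-9, -5--5=0 -> [-3, 7, -9, 0]
Stage 2 (OFFSET -3): -3+-3=-6, 7+-3=4, -9+-3=-12, 0+-3=-3 -> [-6, 4, -12, -3]
Stage 3 (CLIP -6 5): clip(-6,-6,5)=-6, clip(4,-6,5)=4, clip(-12,-6,5)=-6, clip(-3,-6,5)=-3 -> [-6, 4, -6, -3]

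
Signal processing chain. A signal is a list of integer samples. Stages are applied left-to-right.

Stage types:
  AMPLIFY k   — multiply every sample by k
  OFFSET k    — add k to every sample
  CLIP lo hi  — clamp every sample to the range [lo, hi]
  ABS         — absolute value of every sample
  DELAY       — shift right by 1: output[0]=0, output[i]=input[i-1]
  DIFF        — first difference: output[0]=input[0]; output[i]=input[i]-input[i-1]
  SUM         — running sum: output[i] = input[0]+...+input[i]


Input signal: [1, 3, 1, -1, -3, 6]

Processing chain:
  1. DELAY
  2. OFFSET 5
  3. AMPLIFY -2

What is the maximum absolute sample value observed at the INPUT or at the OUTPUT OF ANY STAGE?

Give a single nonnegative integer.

Input: [1, 3, 1, -1, -3, 6] (max |s|=6)
Stage 1 (DELAY): [0, 1, 3, 1, -1, -3] = [0, 1, 3, 1, -1, -3] -> [0, 1, 3, 1, -1, -3] (max |s|=3)
Stage 2 (OFFSET 5): 0+5=5, 1+5=6, 3+5=8, 1+5=6, -1+5=4, -3+5=2 -> [5, 6, 8, 6, 4, 2] (max |s|=8)
Stage 3 (AMPLIFY -2): 5*-2=-10, 6*-2=-12, 8*-2=-16, 6*-2=-12, 4*-2=-8, 2*-2=-4 -> [-10, -12, -16, -12, -8, -4] (max |s|=16)
Overall max amplitude: 16

Answer: 16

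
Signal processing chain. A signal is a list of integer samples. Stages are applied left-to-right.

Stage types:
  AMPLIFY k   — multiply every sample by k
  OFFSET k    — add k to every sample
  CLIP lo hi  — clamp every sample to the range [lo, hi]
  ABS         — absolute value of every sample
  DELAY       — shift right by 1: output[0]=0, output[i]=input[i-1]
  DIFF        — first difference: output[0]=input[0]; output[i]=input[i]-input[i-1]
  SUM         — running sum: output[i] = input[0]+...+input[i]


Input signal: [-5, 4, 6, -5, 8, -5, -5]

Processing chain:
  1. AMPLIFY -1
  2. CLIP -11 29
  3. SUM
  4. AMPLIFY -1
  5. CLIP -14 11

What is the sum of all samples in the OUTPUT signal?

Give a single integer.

Input: [-5, 4, 6, -5, 8, -5, -5]
Stage 1 (AMPLIFY -1): -5*-1=5, 4*-1=-4, 6*-1=-6, -5*-1=5, 8*-1=-8, -5*-1=5, -5*-1=5 -> [5, -4, -6, 5, -8, 5, 5]
Stage 2 (CLIP -11 29): clip(5,-11,29)=5, clip(-4,-11,29)=-4, clip(-6,-11,29)=-6, clip(5,-11,29)=5, clip(-8,-11,29)=-8, clip(5,-11,29)=5, clip(5,-11,29)=5 -> [5, -4, -6, 5, -8, 5, 5]
Stage 3 (SUM): sum[0..0]=5, sum[0..1]=1, sum[0..2]=-5, sum[0..3]=0, sum[0..4]=-8, sum[0..5]=-3, sum[0..6]=2 -> [5, 1, -5, 0, -8, -3, 2]
Stage 4 (AMPLIFY -1): 5*-1=-5, 1*-1=-1, -5*-1=5, 0*-1=0, -8*-1=8, -3*-1=3, 2*-1=-2 -> [-5, -1, 5, 0, 8, 3, -2]
Stage 5 (CLIP -14 11): clip(-5,-14,11)=-5, clip(-1,-14,11)=-1, clip(5,-14,11)=5, clip(0,-14,11)=0, clip(8,-14,11)=8, clip(3,-14,11)=3, clip(-2,-14,11)=-2 -> [-5, -1, 5, 0, 8, 3, -2]
Output sum: 8

Answer: 8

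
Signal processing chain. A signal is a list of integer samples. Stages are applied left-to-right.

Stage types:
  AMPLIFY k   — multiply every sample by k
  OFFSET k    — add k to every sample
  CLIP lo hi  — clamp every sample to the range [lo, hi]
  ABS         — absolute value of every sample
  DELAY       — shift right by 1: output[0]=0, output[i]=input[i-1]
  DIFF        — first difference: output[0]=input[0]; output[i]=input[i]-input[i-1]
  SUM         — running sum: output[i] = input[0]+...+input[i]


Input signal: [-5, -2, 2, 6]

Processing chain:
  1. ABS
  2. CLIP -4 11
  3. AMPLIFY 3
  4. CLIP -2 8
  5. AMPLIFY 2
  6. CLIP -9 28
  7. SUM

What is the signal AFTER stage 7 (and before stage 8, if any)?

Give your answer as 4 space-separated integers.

Input: [-5, -2, 2, 6]
Stage 1 (ABS): |-5|=5, |-2|=2, |2|=2, |6|=6 -> [5, 2, 2, 6]
Stage 2 (CLIP -4 11): clip(5,-4,11)=5, clip(2,-4,11)=2, clip(2,-4,11)=2, clip(6,-4,11)=6 -> [5, 2, 2, 6]
Stage 3 (AMPLIFY 3): 5*3=15, 2*3=6, 2*3=6, 6*3=18 -> [15, 6, 6, 18]
Stage 4 (CLIP -2 8): clip(15,-2,8)=8, clip(6,-2,8)=6, clip(6,-2,8)=6, clip(18,-2,8)=8 -> [8, 6, 6, 8]
Stage 5 (AMPLIFY 2): 8*2=16, 6*2=12, 6*2=12, 8*2=16 -> [16, 12, 12, 16]
Stage 6 (CLIP -9 28): clip(16,-9,28)=16, clip(12,-9,28)=12, clip(12,-9,28)=12, clip(16,-9,28)=16 -> [16, 12, 12, 16]
Stage 7 (SUM): sum[0..0]=16, sum[0..1]=28, sum[0..2]=40, sum[0..3]=56 -> [16, 28, 40, 56]

Answer: 16 28 40 56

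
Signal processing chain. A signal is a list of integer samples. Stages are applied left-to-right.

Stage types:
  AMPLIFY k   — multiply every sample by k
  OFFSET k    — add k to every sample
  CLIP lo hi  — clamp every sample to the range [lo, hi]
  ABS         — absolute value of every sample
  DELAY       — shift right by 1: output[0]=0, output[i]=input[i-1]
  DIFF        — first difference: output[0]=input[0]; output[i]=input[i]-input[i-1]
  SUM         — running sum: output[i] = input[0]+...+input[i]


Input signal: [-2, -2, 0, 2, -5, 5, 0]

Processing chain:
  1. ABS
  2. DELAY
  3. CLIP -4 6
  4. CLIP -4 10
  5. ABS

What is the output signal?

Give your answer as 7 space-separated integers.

Answer: 0 2 2 0 2 5 5

Derivation:
Input: [-2, -2, 0, 2, -5, 5, 0]
Stage 1 (ABS): |-2|=2, |-2|=2, |0|=0, |2|=2, |-5|=5, |5|=5, |0|=0 -> [2, 2, 0, 2, 5, 5, 0]
Stage 2 (DELAY): [0, 2, 2, 0, 2, 5, 5] = [0, 2, 2, 0, 2, 5, 5] -> [0, 2, 2, 0, 2, 5, 5]
Stage 3 (CLIP -4 6): clip(0,-4,6)=0, clip(2,-4,6)=2, clip(2,-4,6)=2, clip(0,-4,6)=0, clip(2,-4,6)=2, clip(5,-4,6)=5, clip(5,-4,6)=5 -> [0, 2, 2, 0, 2, 5, 5]
Stage 4 (CLIP -4 10): clip(0,-4,10)=0, clip(2,-4,10)=2, clip(2,-4,10)=2, clip(0,-4,10)=0, clip(2,-4,10)=2, clip(5,-4,10)=5, clip(5,-4,10)=5 -> [0, 2, 2, 0, 2, 5, 5]
Stage 5 (ABS): |0|=0, |2|=2, |2|=2, |0|=0, |2|=2, |5|=5, |5|=5 -> [0, 2, 2, 0, 2, 5, 5]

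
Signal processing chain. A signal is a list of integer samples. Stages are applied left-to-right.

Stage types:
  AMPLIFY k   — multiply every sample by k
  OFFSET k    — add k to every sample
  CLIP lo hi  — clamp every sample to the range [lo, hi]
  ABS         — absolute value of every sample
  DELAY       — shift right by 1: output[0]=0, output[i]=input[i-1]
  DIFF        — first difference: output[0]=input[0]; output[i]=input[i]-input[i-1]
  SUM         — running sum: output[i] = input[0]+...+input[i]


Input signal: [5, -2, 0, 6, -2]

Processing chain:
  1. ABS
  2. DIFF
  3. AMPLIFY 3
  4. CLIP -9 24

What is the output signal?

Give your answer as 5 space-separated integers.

Answer: 15 -9 -6 18 -9

Derivation:
Input: [5, -2, 0, 6, -2]
Stage 1 (ABS): |5|=5, |-2|=2, |0|=0, |6|=6, |-2|=2 -> [5, 2, 0, 6, 2]
Stage 2 (DIFF): s[0]=5, 2-5=-3, 0-2=-2, 6-0=6, 2-6=-4 -> [5, -3, -2, 6, -4]
Stage 3 (AMPLIFY 3): 5*3=15, -3*3=-9, -2*3=-6, 6*3=18, -4*3=-12 -> [15, -9, -6, 18, -12]
Stage 4 (CLIP -9 24): clip(15,-9,24)=15, clip(-9,-9,24)=-9, clip(-6,-9,24)=-6, clip(18,-9,24)=18, clip(-12,-9,24)=-9 -> [15, -9, -6, 18, -9]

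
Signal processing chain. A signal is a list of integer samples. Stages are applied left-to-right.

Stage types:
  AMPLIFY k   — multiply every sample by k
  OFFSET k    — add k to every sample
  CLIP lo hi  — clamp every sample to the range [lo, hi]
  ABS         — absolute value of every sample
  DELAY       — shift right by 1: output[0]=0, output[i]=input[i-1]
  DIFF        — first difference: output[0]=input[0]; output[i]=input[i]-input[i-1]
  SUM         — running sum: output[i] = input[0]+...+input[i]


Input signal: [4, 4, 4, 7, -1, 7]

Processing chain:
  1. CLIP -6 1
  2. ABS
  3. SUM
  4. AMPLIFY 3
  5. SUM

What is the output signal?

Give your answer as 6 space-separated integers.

Input: [4, 4, 4, 7, -1, 7]
Stage 1 (CLIP -6 1): clip(4,-6,1)=1, clip(4,-6,1)=1, clip(4,-6,1)=1, clip(7,-6,1)=1, clip(-1,-6,1)=-1, clip(7,-6,1)=1 -> [1, 1, 1, 1, -1, 1]
Stage 2 (ABS): |1|=1, |1|=1, |1|=1, |1|=1, |-1|=1, |1|=1 -> [1, 1, 1, 1, 1, 1]
Stage 3 (SUM): sum[0..0]=1, sum[0..1]=2, sum[0..2]=3, sum[0..3]=4, sum[0..4]=5, sum[0..5]=6 -> [1, 2, 3, 4, 5, 6]
Stage 4 (AMPLIFY 3): 1*3=3, 2*3=6, 3*3=9, 4*3=12, 5*3=15, 6*3=18 -> [3, 6, 9, 12, 15, 18]
Stage 5 (SUM): sum[0..0]=3, sum[0..1]=9, sum[0..2]=18, sum[0..3]=30, sum[0..4]=45, sum[0..5]=63 -> [3, 9, 18, 30, 45, 63]

Answer: 3 9 18 30 45 63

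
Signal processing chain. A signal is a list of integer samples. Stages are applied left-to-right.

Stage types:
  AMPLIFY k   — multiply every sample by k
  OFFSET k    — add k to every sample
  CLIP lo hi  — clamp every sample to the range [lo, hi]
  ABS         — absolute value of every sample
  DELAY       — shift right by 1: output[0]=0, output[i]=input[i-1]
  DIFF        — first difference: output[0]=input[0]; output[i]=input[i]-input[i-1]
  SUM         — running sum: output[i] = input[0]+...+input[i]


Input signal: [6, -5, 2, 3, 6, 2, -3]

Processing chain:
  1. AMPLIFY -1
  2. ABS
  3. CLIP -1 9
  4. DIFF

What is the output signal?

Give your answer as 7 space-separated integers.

Answer: 6 -1 -3 1 3 -4 1

Derivation:
Input: [6, -5, 2, 3, 6, 2, -3]
Stage 1 (AMPLIFY -1): 6*-1=-6, -5*-1=5, 2*-1=-2, 3*-1=-3, 6*-1=-6, 2*-1=-2, -3*-1=3 -> [-6, 5, -2, -3, -6, -2, 3]
Stage 2 (ABS): |-6|=6, |5|=5, |-2|=2, |-3|=3, |-6|=6, |-2|=2, |3|=3 -> [6, 5, 2, 3, 6, 2, 3]
Stage 3 (CLIP -1 9): clip(6,-1,9)=6, clip(5,-1,9)=5, clip(2,-1,9)=2, clip(3,-1,9)=3, clip(6,-1,9)=6, clip(2,-1,9)=2, clip(3,-1,9)=3 -> [6, 5, 2, 3, 6, 2, 3]
Stage 4 (DIFF): s[0]=6, 5-6=-1, 2-5=-3, 3-2=1, 6-3=3, 2-6=-4, 3-2=1 -> [6, -1, -3, 1, 3, -4, 1]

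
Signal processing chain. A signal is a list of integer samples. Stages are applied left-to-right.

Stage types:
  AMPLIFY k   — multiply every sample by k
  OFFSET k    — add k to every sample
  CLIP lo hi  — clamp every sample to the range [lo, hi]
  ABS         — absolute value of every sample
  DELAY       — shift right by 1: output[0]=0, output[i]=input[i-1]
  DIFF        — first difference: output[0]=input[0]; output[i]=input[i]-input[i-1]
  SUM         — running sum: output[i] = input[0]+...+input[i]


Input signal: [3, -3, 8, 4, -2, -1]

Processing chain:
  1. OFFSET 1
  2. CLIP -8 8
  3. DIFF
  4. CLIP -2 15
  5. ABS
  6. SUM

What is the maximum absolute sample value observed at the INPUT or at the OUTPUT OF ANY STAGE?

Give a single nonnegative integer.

Answer: 21

Derivation:
Input: [3, -3, 8, 4, -2, -1] (max |s|=8)
Stage 1 (OFFSET 1): 3+1=4, -3+1=-2, 8+1=9, 4+1=5, -2+1=-1, -1+1=0 -> [4, -2, 9, 5, -1, 0] (max |s|=9)
Stage 2 (CLIP -8 8): clip(4,-8,8)=4, clip(-2,-8,8)=-2, clip(9,-8,8)=8, clip(5,-8,8)=5, clip(-1,-8,8)=-1, clip(0,-8,8)=0 -> [4, -2, 8, 5, -1, 0] (max |s|=8)
Stage 3 (DIFF): s[0]=4, -2-4=-6, 8--2=10, 5-8=-3, -1-5=-6, 0--1=1 -> [4, -6, 10, -3, -6, 1] (max |s|=10)
Stage 4 (CLIP -2 15): clip(4,-2,15)=4, clip(-6,-2,15)=-2, clip(10,-2,15)=10, clip(-3,-2,15)=-2, clip(-6,-2,15)=-2, clip(1,-2,15)=1 -> [4, -2, 10, -2, -2, 1] (max |s|=10)
Stage 5 (ABS): |4|=4, |-2|=2, |10|=10, |-2|=2, |-2|=2, |1|=1 -> [4, 2, 10, 2, 2, 1] (max |s|=10)
Stage 6 (SUM): sum[0..0]=4, sum[0..1]=6, sum[0..2]=16, sum[0..3]=18, sum[0..4]=20, sum[0..5]=21 -> [4, 6, 16, 18, 20, 21] (max |s|=21)
Overall max amplitude: 21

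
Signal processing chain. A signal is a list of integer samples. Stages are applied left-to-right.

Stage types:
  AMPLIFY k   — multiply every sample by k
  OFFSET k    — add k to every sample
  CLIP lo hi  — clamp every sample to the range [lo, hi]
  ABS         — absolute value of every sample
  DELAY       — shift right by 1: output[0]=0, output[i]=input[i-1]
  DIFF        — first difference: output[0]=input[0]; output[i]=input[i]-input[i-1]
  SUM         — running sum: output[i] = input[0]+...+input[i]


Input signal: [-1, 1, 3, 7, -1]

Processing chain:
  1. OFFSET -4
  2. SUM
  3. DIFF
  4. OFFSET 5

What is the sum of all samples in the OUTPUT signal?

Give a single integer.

Input: [-1, 1, 3, 7, -1]
Stage 1 (OFFSET -4): -1+-4=-5, 1+-4=-3, 3+-4=-1, 7+-4=3, -1+-4=-5 -> [-5, -3, -1, 3, -5]
Stage 2 (SUM): sum[0..0]=-5, sum[0..1]=-8, sum[0..2]=-9, sum[0..3]=-6, sum[0..4]=-11 -> [-5, -8, -9, -6, -11]
Stage 3 (DIFF): s[0]=-5, -8--5=-3, -9--8=-1, -6--9=3, -11--6=-5 -> [-5, -3, -1, 3, -5]
Stage 4 (OFFSET 5): -5+5=0, -3+5=2, -1+5=4, 3+5=8, -5+5=0 -> [0, 2, 4, 8, 0]
Output sum: 14

Answer: 14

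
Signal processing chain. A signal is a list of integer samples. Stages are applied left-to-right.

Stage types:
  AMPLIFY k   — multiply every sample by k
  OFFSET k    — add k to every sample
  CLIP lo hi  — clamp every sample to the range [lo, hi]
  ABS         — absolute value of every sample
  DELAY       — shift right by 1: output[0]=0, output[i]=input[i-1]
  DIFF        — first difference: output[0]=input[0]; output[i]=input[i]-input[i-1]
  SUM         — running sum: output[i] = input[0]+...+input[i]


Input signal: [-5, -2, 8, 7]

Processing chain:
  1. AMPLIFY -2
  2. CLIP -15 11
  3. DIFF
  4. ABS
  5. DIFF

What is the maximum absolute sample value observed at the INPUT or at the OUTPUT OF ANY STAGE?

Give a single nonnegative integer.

Answer: 19

Derivation:
Input: [-5, -2, 8, 7] (max |s|=8)
Stage 1 (AMPLIFY -2): -5*-2=10, -2*-2=4, 8*-2=-16, 7*-2=-14 -> [10, 4, -16, -14] (max |s|=16)
Stage 2 (CLIP -15 11): clip(10,-15,11)=10, clip(4,-15,11)=4, clip(-16,-15,11)=-15, clip(-14,-15,11)=-14 -> [10, 4, -15, -14] (max |s|=15)
Stage 3 (DIFF): s[0]=10, 4-10=-6, -15-4=-19, -14--15=1 -> [10, -6, -19, 1] (max |s|=19)
Stage 4 (ABS): |10|=10, |-6|=6, |-19|=19, |1|=1 -> [10, 6, 19, 1] (max |s|=19)
Stage 5 (DIFF): s[0]=10, 6-10=-4, 19-6=13, 1-19=-18 -> [10, -4, 13, -18] (max |s|=18)
Overall max amplitude: 19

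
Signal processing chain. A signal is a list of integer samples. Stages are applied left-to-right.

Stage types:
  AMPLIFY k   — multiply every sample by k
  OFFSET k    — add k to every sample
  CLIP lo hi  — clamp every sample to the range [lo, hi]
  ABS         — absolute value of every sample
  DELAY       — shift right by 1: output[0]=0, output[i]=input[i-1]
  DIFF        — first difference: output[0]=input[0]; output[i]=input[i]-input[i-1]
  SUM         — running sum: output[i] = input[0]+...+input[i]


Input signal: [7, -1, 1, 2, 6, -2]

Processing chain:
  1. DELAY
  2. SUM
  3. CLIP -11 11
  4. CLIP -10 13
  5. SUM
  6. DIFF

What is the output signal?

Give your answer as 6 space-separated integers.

Input: [7, -1, 1, 2, 6, -2]
Stage 1 (DELAY): [0, 7, -1, 1, 2, 6] = [0, 7, -1, 1, 2, 6] -> [0, 7, -1, 1, 2, 6]
Stage 2 (SUM): sum[0..0]=0, sum[0..1]=7, sum[0..2]=6, sum[0..3]=7, sum[0..4]=9, sum[0..5]=15 -> [0, 7, 6, 7, 9, 15]
Stage 3 (CLIP -11 11): clip(0,-11,11)=0, clip(7,-11,11)=7, clip(6,-11,11)=6, clip(7,-11,11)=7, clip(9,-11,11)=9, clip(15,-11,11)=11 -> [0, 7, 6, 7, 9, 11]
Stage 4 (CLIP -10 13): clip(0,-10,13)=0, clip(7,-10,13)=7, clip(6,-10,13)=6, clip(7,-10,13)=7, clip(9,-10,13)=9, clip(11,-10,13)=11 -> [0, 7, 6, 7, 9, 11]
Stage 5 (SUM): sum[0..0]=0, sum[0..1]=7, sum[0..2]=13, sum[0..3]=20, sum[0..4]=29, sum[0..5]=40 -> [0, 7, 13, 20, 29, 40]
Stage 6 (DIFF): s[0]=0, 7-0=7, 13-7=6, 20-13=7, 29-20=9, 40-29=11 -> [0, 7, 6, 7, 9, 11]

Answer: 0 7 6 7 9 11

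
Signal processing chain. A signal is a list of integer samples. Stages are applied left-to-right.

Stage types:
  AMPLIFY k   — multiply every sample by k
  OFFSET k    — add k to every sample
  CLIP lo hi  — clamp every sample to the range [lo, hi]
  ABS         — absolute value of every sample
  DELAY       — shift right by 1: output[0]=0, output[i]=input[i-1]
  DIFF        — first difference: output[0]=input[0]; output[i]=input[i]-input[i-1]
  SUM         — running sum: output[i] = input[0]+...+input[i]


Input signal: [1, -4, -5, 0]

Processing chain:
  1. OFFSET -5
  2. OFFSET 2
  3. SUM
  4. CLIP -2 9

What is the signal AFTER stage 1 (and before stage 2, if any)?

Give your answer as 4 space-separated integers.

Input: [1, -4, -5, 0]
Stage 1 (OFFSET -5): 1+-5=-4, -4+-5=-9, -5+-5=-10, 0+-5=-5 -> [-4, -9, -10, -5]

Answer: -4 -9 -10 -5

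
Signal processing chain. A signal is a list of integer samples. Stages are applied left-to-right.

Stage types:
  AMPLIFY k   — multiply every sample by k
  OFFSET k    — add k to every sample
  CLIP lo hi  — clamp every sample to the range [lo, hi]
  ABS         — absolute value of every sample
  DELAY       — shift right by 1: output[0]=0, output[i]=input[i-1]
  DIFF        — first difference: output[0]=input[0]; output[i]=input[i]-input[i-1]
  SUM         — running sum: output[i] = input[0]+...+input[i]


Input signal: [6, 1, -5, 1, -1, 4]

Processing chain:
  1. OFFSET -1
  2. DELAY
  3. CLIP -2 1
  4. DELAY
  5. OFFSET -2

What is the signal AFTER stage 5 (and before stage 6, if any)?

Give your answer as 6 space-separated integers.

Answer: -2 -2 -1 -2 -4 -2

Derivation:
Input: [6, 1, -5, 1, -1, 4]
Stage 1 (OFFSET -1): 6+-1=5, 1+-1=0, -5+-1=-6, 1+-1=0, -1+-1=-2, 4+-1=3 -> [5, 0, -6, 0, -2, 3]
Stage 2 (DELAY): [0, 5, 0, -6, 0, -2] = [0, 5, 0, -6, 0, -2] -> [0, 5, 0, -6, 0, -2]
Stage 3 (CLIP -2 1): clip(0,-2,1)=0, clip(5,-2,1)=1, clip(0,-2,1)=0, clip(-6,-2,1)=-2, clip(0,-2,1)=0, clip(-2,-2,1)=-2 -> [0, 1, 0, -2, 0, -2]
Stage 4 (DELAY): [0, 0, 1, 0, -2, 0] = [0, 0, 1, 0, -2, 0] -> [0, 0, 1, 0, -2, 0]
Stage 5 (OFFSET -2): 0+-2=-2, 0+-2=-2, 1+-2=-1, 0+-2=-2, -2+-2=-4, 0+-2=-2 -> [-2, -2, -1, -2, -4, -2]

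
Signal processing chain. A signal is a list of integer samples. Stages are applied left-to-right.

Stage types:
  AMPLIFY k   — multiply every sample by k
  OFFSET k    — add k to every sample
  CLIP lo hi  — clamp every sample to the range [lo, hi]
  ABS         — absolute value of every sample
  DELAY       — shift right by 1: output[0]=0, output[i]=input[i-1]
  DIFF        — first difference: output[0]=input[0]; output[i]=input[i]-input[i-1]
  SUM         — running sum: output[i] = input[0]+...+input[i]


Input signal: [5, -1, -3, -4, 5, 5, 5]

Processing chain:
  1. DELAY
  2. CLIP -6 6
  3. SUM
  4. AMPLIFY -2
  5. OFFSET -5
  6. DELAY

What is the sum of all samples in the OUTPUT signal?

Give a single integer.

Input: [5, -1, -3, -4, 5, 5, 5]
Stage 1 (DELAY): [0, 5, -1, -3, -4, 5, 5] = [0, 5, -1, -3, -4, 5, 5] -> [0, 5, -1, -3, -4, 5, 5]
Stage 2 (CLIP -6 6): clip(0,-6,6)=0, clip(5,-6,6)=5, clip(-1,-6,6)=-1, clip(-3,-6,6)=-3, clip(-4,-6,6)=-4, clip(5,-6,6)=5, clip(5,-6,6)=5 -> [0, 5, -1, -3, -4, 5, 5]
Stage 3 (SUM): sum[0..0]=0, sum[0..1]=5, sum[0..2]=4, sum[0..3]=1, sum[0..4]=-3, sum[0..5]=2, sum[0..6]=7 -> [0, 5, 4, 1, -3, 2, 7]
Stage 4 (AMPLIFY -2): 0*-2=0, 5*-2=-10, 4*-2=-8, 1*-2=-2, -3*-2=6, 2*-2=-4, 7*-2=-14 -> [0, -10, -8, -2, 6, -4, -14]
Stage 5 (OFFSET -5): 0+-5=-5, -10+-5=-15, -8+-5=-13, -2+-5=-7, 6+-5=1, -4+-5=-9, -14+-5=-19 -> [-5, -15, -13, -7, 1, -9, -19]
Stage 6 (DELAY): [0, -5, -15, -13, -7, 1, -9] = [0, -5, -15, -13, -7, 1, -9] -> [0, -5, -15, -13, -7, 1, -9]
Output sum: -48

Answer: -48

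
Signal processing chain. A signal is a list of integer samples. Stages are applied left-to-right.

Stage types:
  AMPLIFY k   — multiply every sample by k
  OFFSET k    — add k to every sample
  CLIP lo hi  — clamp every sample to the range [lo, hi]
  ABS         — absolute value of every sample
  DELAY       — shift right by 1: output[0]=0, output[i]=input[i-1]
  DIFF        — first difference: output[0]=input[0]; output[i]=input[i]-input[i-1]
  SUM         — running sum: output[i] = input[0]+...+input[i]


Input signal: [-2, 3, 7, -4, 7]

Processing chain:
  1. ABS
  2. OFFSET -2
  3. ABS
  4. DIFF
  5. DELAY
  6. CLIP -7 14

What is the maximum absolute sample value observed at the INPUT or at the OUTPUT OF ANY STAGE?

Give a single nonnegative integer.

Answer: 7

Derivation:
Input: [-2, 3, 7, -4, 7] (max |s|=7)
Stage 1 (ABS): |-2|=2, |3|=3, |7|=7, |-4|=4, |7|=7 -> [2, 3, 7, 4, 7] (max |s|=7)
Stage 2 (OFFSET -2): 2+-2=0, 3+-2=1, 7+-2=5, 4+-2=2, 7+-2=5 -> [0, 1, 5, 2, 5] (max |s|=5)
Stage 3 (ABS): |0|=0, |1|=1, |5|=5, |2|=2, |5|=5 -> [0, 1, 5, 2, 5] (max |s|=5)
Stage 4 (DIFF): s[0]=0, 1-0=1, 5-1=4, 2-5=-3, 5-2=3 -> [0, 1, 4, -3, 3] (max |s|=4)
Stage 5 (DELAY): [0, 0, 1, 4, -3] = [0, 0, 1, 4, -3] -> [0, 0, 1, 4, -3] (max |s|=4)
Stage 6 (CLIP -7 14): clip(0,-7,14)=0, clip(0,-7,14)=0, clip(1,-7,14)=1, clip(4,-7,14)=4, clip(-3,-7,14)=-3 -> [0, 0, 1, 4, -3] (max |s|=4)
Overall max amplitude: 7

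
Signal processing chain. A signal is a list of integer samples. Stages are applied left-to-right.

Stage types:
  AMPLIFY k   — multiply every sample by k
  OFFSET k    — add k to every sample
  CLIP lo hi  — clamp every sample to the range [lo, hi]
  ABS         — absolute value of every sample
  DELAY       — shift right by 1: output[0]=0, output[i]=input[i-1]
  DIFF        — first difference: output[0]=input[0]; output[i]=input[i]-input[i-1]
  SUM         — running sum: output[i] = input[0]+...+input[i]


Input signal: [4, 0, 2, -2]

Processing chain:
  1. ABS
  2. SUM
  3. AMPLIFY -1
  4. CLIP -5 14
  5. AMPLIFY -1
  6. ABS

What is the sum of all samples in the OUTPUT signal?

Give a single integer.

Input: [4, 0, 2, -2]
Stage 1 (ABS): |4|=4, |0|=0, |2|=2, |-2|=2 -> [4, 0, 2, 2]
Stage 2 (SUM): sum[0..0]=4, sum[0..1]=4, sum[0..2]=6, sum[0..3]=8 -> [4, 4, 6, 8]
Stage 3 (AMPLIFY -1): 4*-1=-4, 4*-1=-4, 6*-1=-6, 8*-1=-8 -> [-4, -4, -6, -8]
Stage 4 (CLIP -5 14): clip(-4,-5,14)=-4, clip(-4,-5,14)=-4, clip(-6,-5,14)=-5, clip(-8,-5,14)=-5 -> [-4, -4, -5, -5]
Stage 5 (AMPLIFY -1): -4*-1=4, -4*-1=4, -5*-1=5, -5*-1=5 -> [4, 4, 5, 5]
Stage 6 (ABS): |4|=4, |4|=4, |5|=5, |5|=5 -> [4, 4, 5, 5]
Output sum: 18

Answer: 18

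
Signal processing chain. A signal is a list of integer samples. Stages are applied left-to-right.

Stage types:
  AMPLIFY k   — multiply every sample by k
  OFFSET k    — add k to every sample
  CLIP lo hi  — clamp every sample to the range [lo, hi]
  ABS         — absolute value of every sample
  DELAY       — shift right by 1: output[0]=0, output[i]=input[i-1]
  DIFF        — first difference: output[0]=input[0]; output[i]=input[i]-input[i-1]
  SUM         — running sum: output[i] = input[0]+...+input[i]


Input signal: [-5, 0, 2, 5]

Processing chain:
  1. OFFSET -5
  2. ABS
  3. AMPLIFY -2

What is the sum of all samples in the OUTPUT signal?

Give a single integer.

Answer: -36

Derivation:
Input: [-5, 0, 2, 5]
Stage 1 (OFFSET -5): -5+-5=-10, 0+-5=-5, 2+-5=-3, 5+-5=0 -> [-10, -5, -3, 0]
Stage 2 (ABS): |-10|=10, |-5|=5, |-3|=3, |0|=0 -> [10, 5, 3, 0]
Stage 3 (AMPLIFY -2): 10*-2=-20, 5*-2=-10, 3*-2=-6, 0*-2=0 -> [-20, -10, -6, 0]
Output sum: -36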